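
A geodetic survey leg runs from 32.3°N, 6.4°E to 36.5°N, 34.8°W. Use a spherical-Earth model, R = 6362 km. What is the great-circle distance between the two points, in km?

3775 km

cos σ = sin φ₁ sin φ₂ + cos φ₁ cos φ₂ cos Δλ
      = sin(32.30°)sin(36.50°) + cos(32.30°)cos(36.50°)cos(-41.20°) = 0.8291
σ = 33.995° → d = Rσ = 6362·0.59332 = 3775 km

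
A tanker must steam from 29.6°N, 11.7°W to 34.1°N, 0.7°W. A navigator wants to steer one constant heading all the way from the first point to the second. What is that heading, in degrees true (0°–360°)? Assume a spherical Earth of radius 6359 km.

Meridional parts: M(φ₁)=+0.5413, M(φ₂)=+0.6338 → ΔM = +0.0925;  Δλ = +0.1920 rad
tan C = Δλ / ΔM = +2.0754 → C = 64.27°

64.3°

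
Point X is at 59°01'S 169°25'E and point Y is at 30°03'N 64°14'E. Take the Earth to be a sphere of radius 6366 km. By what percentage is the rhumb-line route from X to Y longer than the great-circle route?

Great circle: σ = 2.1484 rad → d_gc = Rσ = 13676.7 km
Rhumb: Δφ = +1.5545, Δλ = -1.8358, Δψ = +1.8334, q = Δφ/Δψ = 0.8479 → d_rh = R√(Δφ²+q²Δλ²) = 14004.0 km
Excess = (14004.0 − 13676.7) / 13676.7 = 327.3 / 13676.7 = 2.39% ≈ 2.4%

2.4%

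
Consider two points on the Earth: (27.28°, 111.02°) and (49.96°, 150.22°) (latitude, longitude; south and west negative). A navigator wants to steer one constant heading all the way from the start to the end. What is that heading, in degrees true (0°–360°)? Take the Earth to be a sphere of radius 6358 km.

53.1°

Δψ = ln[tan(π/4+φ₂/2)/tan(π/4+φ₁/2)] = +0.5144
Δλ = +0.6842 rad (taken the short way round)
course = atan2(Δλ, Δψ) = 53.06°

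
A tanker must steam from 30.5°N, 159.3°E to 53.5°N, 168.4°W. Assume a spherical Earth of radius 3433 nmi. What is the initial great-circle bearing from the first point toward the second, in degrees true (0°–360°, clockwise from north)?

N = sin Δλ·cos φ₂ = +0.3178;  D = cos φ₁ sin φ₂ − sin φ₁ cos φ₂ cos Δλ = +0.4374
initial course = atan2(N, D) = 36.00°

36.0°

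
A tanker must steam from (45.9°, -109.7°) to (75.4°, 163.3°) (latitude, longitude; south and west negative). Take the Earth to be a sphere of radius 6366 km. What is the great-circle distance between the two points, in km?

5027 km

Haversine: a = sin²(Δφ/2)+cos φ₁ cos φ₂ sin²(Δλ/2) = 0.14794;  σ = 2·atan2(√a,√(1−a))
σ = 45.242° → d = Rσ = 6366·0.78962 = 5027 km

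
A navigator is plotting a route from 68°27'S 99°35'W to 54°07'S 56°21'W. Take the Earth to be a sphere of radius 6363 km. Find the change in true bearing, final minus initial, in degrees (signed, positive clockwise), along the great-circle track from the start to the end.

At departure: θ₁ = atan2(sin Δλ cos φ₂, cos φ₁ sin φ₂ − sin φ₁ cos φ₂ cos Δλ) = 76.07°
At arrival: θ₂ = atan2(sin Δλ cos φ₁, −cos φ₂ sin φ₁ + sin φ₂ cos φ₁ cos Δλ) = 37.46°
Δθ = θ₂ − θ₁ = -38.6°

-38.6°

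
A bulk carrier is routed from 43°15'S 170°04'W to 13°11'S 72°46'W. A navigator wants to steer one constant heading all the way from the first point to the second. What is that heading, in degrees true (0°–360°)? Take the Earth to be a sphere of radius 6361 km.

70.3°

Meridional parts: M(φ₁)=-0.8388, M(φ₂)=-0.2322 → ΔM = +0.6067;  Δλ = +1.6982 rad
tan C = Δλ / ΔM = +2.7992 → C = 70.34°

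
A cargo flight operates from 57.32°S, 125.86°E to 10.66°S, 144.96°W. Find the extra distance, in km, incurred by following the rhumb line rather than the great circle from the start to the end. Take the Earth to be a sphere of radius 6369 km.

377 km

Great circle: cos σ = sin φ₁ sin φ₂ + cos φ₁ cos φ₂ cos Δλ,  σ = 1.4068 rad → d_gc = 8959.7 km
Rhumb line: Δψ = +1.0398, q = Δφ/Δψ = 0.7832, d_rh = R√(Δφ²+q²Δλ²) = 9336.9 km
Excess = 9336.9 − 8959.7 = 377.2 ≈ 377 km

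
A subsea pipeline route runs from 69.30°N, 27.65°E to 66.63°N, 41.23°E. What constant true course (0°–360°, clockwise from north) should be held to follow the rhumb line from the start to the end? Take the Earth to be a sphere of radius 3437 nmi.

117.7°

Meridional parts: M(φ₁)=+1.7003, M(φ₂)=+1.5759 → ΔM = -0.1244;  Δλ = +0.2370 rad
tan C = Δλ / ΔM = -1.9059 → C = 117.69°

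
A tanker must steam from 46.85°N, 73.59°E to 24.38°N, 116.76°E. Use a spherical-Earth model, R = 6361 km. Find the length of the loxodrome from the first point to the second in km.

4583 km

Δψ = ln[tan(π/4+φ₂/2)/tan(π/4+φ₁/2)] = -0.4888;  Δφ = -0.3922 rad,  Δλ = +0.7535 rad
q = Δφ/Δψ = 0.8023
d = R·√(Δφ² + q²Δλ²) = 6361·0.72055 = 4583 km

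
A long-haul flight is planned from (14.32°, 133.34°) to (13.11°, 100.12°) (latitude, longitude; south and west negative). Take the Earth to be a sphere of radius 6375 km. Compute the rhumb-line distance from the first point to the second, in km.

3593 km

Δψ = ln[tan(π/4+φ₂/2)/tan(π/4+φ₁/2)] = -0.0217;  Δφ = -0.0211 rad,  Δλ = -0.5798 rad
q = Δφ/Δψ = 0.9715
d = R·√(Δφ² + q²Δλ²) = 6375·0.56365 = 3593 km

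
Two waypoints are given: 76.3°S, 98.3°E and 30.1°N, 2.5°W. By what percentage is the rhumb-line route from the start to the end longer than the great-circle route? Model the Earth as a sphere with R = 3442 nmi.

4.7%

Great circle: σ = 2.1243 rad → d_gc = Rσ = 7311.7 nmi
Rhumb: Δφ = +1.8570, Δλ = -1.7593, Δψ = +2.6705, q = Δφ/Δψ = 0.6954 → d_rh = R√(Δφ²+q²Δλ²) = 7654.3 nmi
Excess = (7654.3 − 7311.7) / 7311.7 = 342.6 / 7311.7 = 4.69% ≈ 4.7%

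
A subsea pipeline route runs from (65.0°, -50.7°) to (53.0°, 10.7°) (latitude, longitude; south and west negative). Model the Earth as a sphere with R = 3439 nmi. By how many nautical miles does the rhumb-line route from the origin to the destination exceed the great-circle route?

Great circle: cos σ = sin φ₁ sin φ₂ + cos φ₁ cos φ₂ cos Δλ,  σ = 0.5632 rad → d_gc = 1936.8 nmi
Rhumb line: Δψ = -0.4116, q = Δφ/Δψ = 0.5088, d_rh = R√(Δφ²+q²Δλ²) = 2008.7 nmi
Excess = 2008.7 − 1936.8 = 71.9 ≈ 72 nmi

72 nmi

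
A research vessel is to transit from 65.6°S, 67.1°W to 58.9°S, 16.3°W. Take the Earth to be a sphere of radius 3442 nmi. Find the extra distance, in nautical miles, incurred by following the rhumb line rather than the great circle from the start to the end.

38 nmi

Great circle: cos σ = sin φ₁ sin φ₂ + cos φ₁ cos φ₂ cos Δλ,  σ = 0.4161 rad → d_gc = 1432.4 nmi
Rhumb line: Δψ = +0.2523, q = Δφ/Δψ = 0.4634, d_rh = R√(Δφ²+q²Δλ²) = 1470.4 nmi
Excess = 1470.4 − 1432.4 = 38.0 ≈ 38 nmi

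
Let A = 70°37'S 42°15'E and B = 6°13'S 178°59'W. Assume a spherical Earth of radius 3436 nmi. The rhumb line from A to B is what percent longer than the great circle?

15.8%

Great circle: σ = 1.7173 rad → d_gc = Rσ = 5900.6 nmi
Rhumb: Δφ = +1.1240, Δλ = +2.4219, Δψ = +1.6586, q = Δφ/Δψ = 0.6777 → d_rh = R√(Δφ²+q²Δλ²) = 6835.0 nmi
Excess = (6835.0 − 5900.6) / 5900.6 = 934.4 / 5900.6 = 15.84% ≈ 15.8%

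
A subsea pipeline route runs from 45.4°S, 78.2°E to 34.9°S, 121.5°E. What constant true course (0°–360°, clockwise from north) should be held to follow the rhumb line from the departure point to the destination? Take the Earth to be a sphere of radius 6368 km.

Meridional parts: M(φ₁)=-0.8913, M(φ₂)=-0.6507 → ΔM = +0.2406;  Δλ = +0.7557 rad
tan C = Δλ / ΔM = +3.1413 → C = 72.34°

72.3°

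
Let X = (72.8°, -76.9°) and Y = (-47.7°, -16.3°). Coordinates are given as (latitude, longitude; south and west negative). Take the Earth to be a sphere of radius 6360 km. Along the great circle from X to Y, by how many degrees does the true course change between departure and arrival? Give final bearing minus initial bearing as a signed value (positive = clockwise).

At departure: θ₁ = atan2(sin Δλ cos φ₂, cos φ₁ sin φ₂ − sin φ₁ cos φ₂ cos Δλ) = 132.34°
At arrival: θ₂ = atan2(sin Δλ cos φ₁, −cos φ₂ sin φ₁ + sin φ₂ cos φ₁ cos Δλ) = 161.05°
Δθ = θ₂ − θ₁ = +28.7°

+28.7°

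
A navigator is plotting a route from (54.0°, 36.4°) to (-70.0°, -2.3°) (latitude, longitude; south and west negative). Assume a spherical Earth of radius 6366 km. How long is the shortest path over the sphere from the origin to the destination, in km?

14123 km

Haversine: a = sin²(Δφ/2)+cos φ₁ cos φ₂ sin²(Δλ/2) = 0.80167;  σ = 2·atan2(√a,√(1−a))
σ = 127.109° → d = Rσ = 6366·2.21847 = 14123 km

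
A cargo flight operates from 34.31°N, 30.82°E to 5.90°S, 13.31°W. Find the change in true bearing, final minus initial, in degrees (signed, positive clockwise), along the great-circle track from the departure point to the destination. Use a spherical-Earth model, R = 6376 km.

-12.1°

Initial bearing θ₁ = atan2(sin Δλ cos φ₂, cos φ₁ sin φ₂ − sin φ₁ cos φ₂ cos Δλ) = 234.87°
Final bearing θ₂ = (initial bearing from the destination back to the start) + 180° = 222.78°
Δθ = θ₂ − θ₁ = -12.1°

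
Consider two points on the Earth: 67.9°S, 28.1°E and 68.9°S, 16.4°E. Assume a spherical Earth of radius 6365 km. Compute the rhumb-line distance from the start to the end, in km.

Rhumb course C = atan2(Δλ, Δψ) with Δψ = ln[tan(π/4+φ₂/2)/tan(π/4+φ₁/2)] = -0.0474, Δλ = -0.2042 → C = 256.93°
d = R·|Δφ| / |cos C| = 6365·0.01745 / 0.22620 = 491 km

491 km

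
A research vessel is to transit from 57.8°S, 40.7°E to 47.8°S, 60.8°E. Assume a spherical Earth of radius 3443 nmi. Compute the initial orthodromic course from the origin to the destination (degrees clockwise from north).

θ = atan2( sin Δλ·cos φ₂ ,  cos φ₁ sin φ₂ − sin φ₁ cos φ₂ cos Δλ )
  = atan2(+0.2308, +0.1390) = 58.94°

58.9°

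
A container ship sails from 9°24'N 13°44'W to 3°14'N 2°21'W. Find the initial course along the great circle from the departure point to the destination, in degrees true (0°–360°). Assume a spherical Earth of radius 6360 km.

N = sin Δλ·cos φ₂ = +0.1971;  D = cos φ₁ sin φ₂ − sin φ₁ cos φ₂ cos Δλ = -0.1042
initial course = atan2(N, D) = 117.87°

117.9°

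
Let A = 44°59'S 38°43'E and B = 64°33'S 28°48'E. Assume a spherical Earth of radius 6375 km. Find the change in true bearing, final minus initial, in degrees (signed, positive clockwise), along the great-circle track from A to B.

+8.2°

At departure: θ₁ = atan2(sin Δλ cos φ₂, cos φ₁ sin φ₂ − sin φ₁ cos φ₂ cos Δλ) = 192.30°
At arrival: θ₂ = atan2(sin Δλ cos φ₁, −cos φ₂ sin φ₁ + sin φ₂ cos φ₁ cos Δλ) = 200.53°
Δθ = θ₂ − θ₁ = +8.2°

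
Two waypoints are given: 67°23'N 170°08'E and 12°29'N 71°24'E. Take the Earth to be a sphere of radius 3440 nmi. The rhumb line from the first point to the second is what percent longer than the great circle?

6.9%

Great circle: σ = 1.4278 rad → d_gc = Rσ = 4911.6 nmi
Rhumb: Δφ = -0.9582, Δλ = -1.7232, Δψ = -1.3900, q = Δφ/Δψ = 0.6894 → d_rh = R√(Δφ²+q²Δλ²) = 5250.1 nmi
Excess = (5250.1 − 4911.6) / 4911.6 = 338.5 / 4911.6 = 6.89% ≈ 6.9%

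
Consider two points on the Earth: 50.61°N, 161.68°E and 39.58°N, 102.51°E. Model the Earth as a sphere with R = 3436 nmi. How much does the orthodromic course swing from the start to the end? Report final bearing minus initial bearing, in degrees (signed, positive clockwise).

-44.0°

Initial bearing θ₁ = atan2(sin Δλ cos φ₂, cos φ₁ sin φ₂ − sin φ₁ cos φ₂ cos Δλ) = 278.51°
Final bearing θ₂ = (initial bearing from the destination back to the start) + 180° = 234.52°
Δθ = θ₂ − θ₁ = -44.0°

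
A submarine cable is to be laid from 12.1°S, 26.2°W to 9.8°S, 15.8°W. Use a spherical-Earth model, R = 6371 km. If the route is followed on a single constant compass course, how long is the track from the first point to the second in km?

Δψ = ln[tan(π/4+φ₂/2)/tan(π/4+φ₁/2)] = +0.0409;  Δφ = +0.0401 rad,  Δλ = +0.1815 rad
q = Δφ/Δψ = 0.9817
d = R·√(Δφ² + q²Δλ²) = 6371·0.18266 = 1164 km

1164 km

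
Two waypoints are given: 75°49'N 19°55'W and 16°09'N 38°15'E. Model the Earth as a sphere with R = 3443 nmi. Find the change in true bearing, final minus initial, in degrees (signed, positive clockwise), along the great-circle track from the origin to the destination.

Initial bearing θ₁ = atan2(sin Δλ cos φ₂, cos φ₁ sin φ₂ − sin φ₁ cos φ₂ cos Δλ) = 117.40°
Final bearing θ₂ = (initial bearing from the destination back to the start) + 180° = 166.91°
Δθ = θ₂ − θ₁ = +49.5°

+49.5°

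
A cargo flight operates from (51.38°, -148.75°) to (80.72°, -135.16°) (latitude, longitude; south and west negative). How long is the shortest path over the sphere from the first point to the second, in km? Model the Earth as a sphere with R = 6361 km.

cos σ = sin φ₁ sin φ₂ + cos φ₁ cos φ₂ cos Δλ
      = sin(51.38°)sin(80.72°) + cos(51.38°)cos(80.72°)cos(13.59°) = 0.8689
σ = 29.668° → d = Rσ = 6361·0.51780 = 3294 km

3294 km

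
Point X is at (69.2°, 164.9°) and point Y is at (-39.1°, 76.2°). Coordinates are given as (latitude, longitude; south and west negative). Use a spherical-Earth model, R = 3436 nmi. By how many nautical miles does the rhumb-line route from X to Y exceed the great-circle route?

156 nmi

Great circle: cos σ = sin φ₁ sin φ₂ + cos φ₁ cos φ₂ cos Δλ,  σ = 2.1936 rad → d_gc = 7537.2 nmi
Rhumb line: Δψ = -2.4379, q = Δφ/Δψ = 0.7753, d_rh = R√(Δφ²+q²Δλ²) = 7693.5 nmi
Excess = 7693.5 − 7537.2 = 156.3 ≈ 156 nmi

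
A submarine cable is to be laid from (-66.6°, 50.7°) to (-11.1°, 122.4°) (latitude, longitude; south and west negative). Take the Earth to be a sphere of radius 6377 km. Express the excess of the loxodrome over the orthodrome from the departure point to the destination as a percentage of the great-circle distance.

Great circle: σ = 1.2671 rad → d_gc = Rσ = 8080.2 km
Rhumb: Δφ = +0.9687, Δλ = +1.2514, Δψ = +1.3796, q = Δφ/Δψ = 0.7021 → d_rh = R√(Δφ²+q²Δλ²) = 8339.7 km
Excess = (8339.7 − 8080.2) / 8080.2 = 259.5 / 8080.2 = 3.21% ≈ 3.2%

3.2%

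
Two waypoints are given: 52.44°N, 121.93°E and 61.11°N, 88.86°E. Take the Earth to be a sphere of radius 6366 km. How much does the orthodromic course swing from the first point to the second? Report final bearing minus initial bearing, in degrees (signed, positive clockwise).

Initial bearing θ₁ = atan2(sin Δλ cos φ₂, cos φ₁ sin φ₂ − sin φ₁ cos φ₂ cos Δλ) = 308.91°
Final bearing θ₂ = (initial bearing from the destination back to the start) + 180° = 280.94°
Δθ = θ₂ − θ₁ = -28.0°

-28.0°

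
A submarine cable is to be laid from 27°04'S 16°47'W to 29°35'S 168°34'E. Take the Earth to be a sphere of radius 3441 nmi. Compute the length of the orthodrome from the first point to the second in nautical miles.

Haversine: a = sin²(Δφ/2)+cos φ₁ cos φ₂ sin²(Δλ/2) = 0.77319;  σ = 2·atan2(√a,√(1−a))
σ = 123.119° → d = Rσ = 3441·2.14883 = 7394 nmi

7394 nmi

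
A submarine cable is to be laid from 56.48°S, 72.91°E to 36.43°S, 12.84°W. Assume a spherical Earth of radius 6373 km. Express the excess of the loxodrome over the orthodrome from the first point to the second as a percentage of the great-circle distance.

Great circle: σ = 1.0145 rad → d_gc = Rσ = 6465.7 km
Rhumb: Δφ = +0.3499, Δλ = -1.4966, Δψ = +0.5165, q = Δφ/Δψ = 0.6775 → d_rh = R√(Δφ²+q²Δλ²) = 6835.6 km
Excess = (6835.6 − 6465.7) / 6465.7 = 369.9 / 6465.7 = 5.72% ≈ 5.7%

5.7%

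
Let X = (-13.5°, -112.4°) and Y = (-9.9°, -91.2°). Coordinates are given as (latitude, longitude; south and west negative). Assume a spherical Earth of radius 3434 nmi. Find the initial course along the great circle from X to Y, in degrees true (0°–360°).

N = sin Δλ·cos φ₂ = +0.3562;  D = cos φ₁ sin φ₂ − sin φ₁ cos φ₂ cos Δλ = +0.0472
initial course = atan2(N, D) = 82.45°

82.4°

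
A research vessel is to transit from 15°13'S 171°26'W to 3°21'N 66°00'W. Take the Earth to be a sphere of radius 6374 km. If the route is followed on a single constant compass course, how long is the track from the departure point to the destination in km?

11796 km

Rhumb course C = atan2(Δλ, Δψ) with Δψ = ln[tan(π/4+φ₂/2)/tan(π/4+φ₁/2)] = +0.3273, Δλ = +1.8402 → C = 79.92°
d = R·|Δφ| / |cos C| = 6374·0.32405 / 0.17510 = 11796 km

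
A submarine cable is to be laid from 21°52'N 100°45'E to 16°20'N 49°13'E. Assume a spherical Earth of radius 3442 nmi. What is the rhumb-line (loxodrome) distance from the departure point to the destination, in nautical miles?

Δψ = ln[tan(π/4+φ₂/2)/tan(π/4+φ₁/2)] = -0.1023;  Δφ = -0.0966 rad,  Δλ = -0.8994 rad
q = Δφ/Δψ = 0.9445
d = R·√(Δφ² + q²Δλ²) = 3442·0.85497 = 2943 nmi

2943 nmi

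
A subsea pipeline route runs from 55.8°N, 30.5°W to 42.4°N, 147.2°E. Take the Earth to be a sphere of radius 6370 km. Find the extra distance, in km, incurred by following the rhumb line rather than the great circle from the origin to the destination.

3820 km

Great circle: cos σ = sin φ₁ sin φ₂ + cos φ₁ cos φ₂ cos Δλ,  σ = 1.4273 rad → d_gc = 9092.2 km
Rhumb line: Δψ = -0.3602, q = Δφ/Δψ = 0.6492, d_rh = R√(Δφ²+q²Δλ²) = 12912.6 km
Excess = 12912.6 − 9092.2 = 3820.4 ≈ 3820 km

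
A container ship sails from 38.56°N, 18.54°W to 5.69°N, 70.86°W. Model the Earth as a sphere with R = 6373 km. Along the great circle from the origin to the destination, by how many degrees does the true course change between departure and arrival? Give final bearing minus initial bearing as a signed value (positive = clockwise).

Initial bearing θ₁ = atan2(sin Δλ cos φ₂, cos φ₁ sin φ₂ − sin φ₁ cos φ₂ cos Δλ) = 249.04°
Final bearing θ₂ = (initial bearing from the destination back to the start) + 180° = 227.21°
Δθ = θ₂ − θ₁ = -21.8°

-21.8°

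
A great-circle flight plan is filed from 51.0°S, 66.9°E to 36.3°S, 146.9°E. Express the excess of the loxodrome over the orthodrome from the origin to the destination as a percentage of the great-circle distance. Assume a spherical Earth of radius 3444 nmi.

Great circle: σ = 0.9906 rad → d_gc = Rσ = 3411.77 nmi
Rhumb: Δφ = +0.2566, Δλ = +1.3963, Δψ = +0.3574, q = Δφ/Δψ = 0.7179 → d_rh = R√(Δφ²+q²Δλ²) = 3563.63 nmi
Excess = (3563.63 − 3411.77) / 3411.77 = 151.86 / 3411.77 = 4.451% ≈ 4.5%

4.5%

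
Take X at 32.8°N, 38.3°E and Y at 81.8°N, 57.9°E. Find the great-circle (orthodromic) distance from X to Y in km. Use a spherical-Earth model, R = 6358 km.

5496 km

cos σ = sin φ₁ sin φ₂ + cos φ₁ cos φ₂ cos Δλ
      = sin(32.80°)sin(81.80°) + cos(32.80°)cos(81.80°)cos(19.60°) = 0.6491
σ = 49.525° → d = Rσ = 6358·0.86438 = 5496 km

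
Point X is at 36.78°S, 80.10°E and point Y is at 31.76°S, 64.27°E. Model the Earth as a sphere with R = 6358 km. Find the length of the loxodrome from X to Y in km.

Rhumb course C = atan2(Δλ, Δψ) with Δψ = ln[tan(π/4+φ₂/2)/tan(π/4+φ₁/2)] = +0.1061, Δλ = -0.2763 → C = 291.01°
d = R·|Δφ| / |cos C| = 6358·0.08762 / 0.35846 = 1554 km

1554 km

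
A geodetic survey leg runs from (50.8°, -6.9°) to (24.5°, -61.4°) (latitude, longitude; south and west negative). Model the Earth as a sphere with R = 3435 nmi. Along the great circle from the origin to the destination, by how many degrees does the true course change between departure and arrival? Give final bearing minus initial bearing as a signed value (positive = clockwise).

At departure: θ₁ = atan2(sin Δλ cos φ₂, cos φ₁ sin φ₂ − sin φ₁ cos φ₂ cos Δλ) = 258.75°
At arrival: θ₂ = atan2(sin Δλ cos φ₁, −cos φ₂ sin φ₁ + sin φ₂ cos φ₁ cos Δλ) = 222.94°
Δθ = θ₂ − θ₁ = -35.8°

-35.8°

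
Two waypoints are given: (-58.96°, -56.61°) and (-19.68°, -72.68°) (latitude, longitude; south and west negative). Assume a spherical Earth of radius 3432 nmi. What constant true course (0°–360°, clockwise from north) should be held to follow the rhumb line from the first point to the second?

343.2°

Δψ = ln[tan(π/4+φ₂/2)/tan(π/4+φ₁/2)] = +0.9308
Δλ = -0.2805 rad (taken the short way round)
course = atan2(Δλ, Δψ) = 343.23°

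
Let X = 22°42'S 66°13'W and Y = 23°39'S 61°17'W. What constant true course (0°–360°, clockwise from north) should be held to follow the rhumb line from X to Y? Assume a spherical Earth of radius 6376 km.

101.8°

Meridional parts: M(φ₁)=-0.4070, M(φ₂)=-0.4250 → ΔM = -0.0180;  Δλ = +0.0861 rad
tan C = Δλ / ΔM = -4.7739 → C = 101.83°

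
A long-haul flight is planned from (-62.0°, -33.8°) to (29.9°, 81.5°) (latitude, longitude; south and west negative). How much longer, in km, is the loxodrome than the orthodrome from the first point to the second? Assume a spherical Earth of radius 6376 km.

519 km

Great circle: cos σ = sin φ₁ sin φ₂ + cos φ₁ cos φ₂ cos Δλ,  σ = 2.2320 rad → d_gc = 14231.2 km
Rhumb line: Δψ = +1.9363, q = Δφ/Δψ = 0.8284, d_rh = R√(Δφ²+q²Δλ²) = 14749.8 km
Excess = 14749.8 − 14231.2 = 518.6 ≈ 519 km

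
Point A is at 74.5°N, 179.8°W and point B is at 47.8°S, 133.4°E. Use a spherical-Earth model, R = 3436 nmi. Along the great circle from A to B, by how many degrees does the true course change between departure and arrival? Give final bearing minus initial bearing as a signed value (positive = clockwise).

At departure: θ₁ = atan2(sin Δλ cos φ₂, cos φ₁ sin φ₂ − sin φ₁ cos φ₂ cos Δλ) = 217.37°
At arrival: θ₂ = atan2(sin Δλ cos φ₁, −cos φ₂ sin φ₁ + sin φ₂ cos φ₁ cos Δλ) = 193.97°
Δθ = θ₂ − θ₁ = -23.4°

-23.4°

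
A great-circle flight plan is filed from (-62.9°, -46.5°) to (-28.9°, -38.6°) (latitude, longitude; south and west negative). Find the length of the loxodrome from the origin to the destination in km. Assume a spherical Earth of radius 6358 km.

Rhumb course C = atan2(Δλ, Δψ) with Δψ = ln[tan(π/4+φ₂/2)/tan(π/4+φ₁/2)] = +0.8957, Δλ = +0.1379 → C = 8.75°
d = R·|Δφ| / |cos C| = 6358·0.59341 / 0.98836 = 3817 km

3817 km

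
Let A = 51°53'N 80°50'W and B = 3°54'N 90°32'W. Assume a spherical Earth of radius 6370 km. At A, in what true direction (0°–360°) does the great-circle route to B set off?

N = sin Δλ·cos φ₂ = -0.1681;  D = cos φ₁ sin φ₂ − sin φ₁ cos φ₂ cos Δλ = -0.7317
initial course = atan2(N, D) = 192.94°

192.9°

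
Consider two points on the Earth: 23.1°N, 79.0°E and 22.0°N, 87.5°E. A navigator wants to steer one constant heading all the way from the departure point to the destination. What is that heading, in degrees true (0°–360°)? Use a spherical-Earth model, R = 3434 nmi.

Δψ = ln[tan(π/4+φ₂/2)/tan(π/4+φ₁/2)] = -0.0208
Δλ = +0.1484 rad (taken the short way round)
course = atan2(Δλ, Δψ) = 97.98°

98.0°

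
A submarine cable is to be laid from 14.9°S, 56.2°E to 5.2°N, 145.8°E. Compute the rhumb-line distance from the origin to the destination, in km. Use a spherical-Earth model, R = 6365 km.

10116 km

Δψ = ln[tan(π/4+φ₂/2)/tan(π/4+φ₁/2)] = +0.3539;  Δφ = +0.3508 rad,  Δλ = +1.5638 rad
q = Δφ/Δψ = 0.9912
d = R·√(Δφ² + q²Δλ²) = 6365·1.58929 = 10116 km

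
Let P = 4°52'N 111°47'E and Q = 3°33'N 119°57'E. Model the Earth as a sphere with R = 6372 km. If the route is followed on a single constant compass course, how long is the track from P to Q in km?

918 km

Δψ = ln[tan(π/4+φ₂/2)/tan(π/4+φ₁/2)] = -0.0230;  Δφ = -0.0230 rad,  Δλ = +0.1425 rad
q = Δφ/Δψ = 0.9973
d = R·√(Δφ² + q²Δλ²) = 6372·0.14399 = 918 km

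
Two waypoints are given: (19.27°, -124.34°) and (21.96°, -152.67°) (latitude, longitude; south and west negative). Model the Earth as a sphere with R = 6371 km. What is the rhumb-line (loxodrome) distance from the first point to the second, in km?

Δψ = ln[tan(π/4+φ₂/2)/tan(π/4+φ₁/2)] = +0.0502;  Δφ = +0.0469 rad,  Δλ = -0.4945 rad
q = Δφ/Δψ = 0.9359
d = R·√(Δφ² + q²Δλ²) = 6371·0.46511 = 2963 km

2963 km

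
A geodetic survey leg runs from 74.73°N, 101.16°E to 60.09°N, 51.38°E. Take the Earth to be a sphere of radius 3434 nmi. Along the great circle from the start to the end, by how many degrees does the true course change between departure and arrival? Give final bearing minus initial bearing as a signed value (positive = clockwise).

-46.7°

Initial bearing θ₁ = atan2(sin Δλ cos φ₂, cos φ₁ sin φ₂ − sin φ₁ cos φ₂ cos Δλ) = 257.80°
Final bearing θ₂ = (initial bearing from the destination back to the start) + 180° = 211.08°
Δθ = θ₂ − θ₁ = -46.7°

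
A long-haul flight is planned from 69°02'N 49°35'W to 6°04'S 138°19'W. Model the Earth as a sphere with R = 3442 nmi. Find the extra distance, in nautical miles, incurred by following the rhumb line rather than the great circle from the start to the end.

241 nmi

Great circle: cos σ = sin φ₁ sin φ₂ + cos φ₁ cos φ₂ cos Δλ,  σ = 1.6617 rad → d_gc = 5719.7 nmi
Rhumb line: Δψ = -1.7933, q = Δφ/Δψ = 0.7309, d_rh = R√(Δφ²+q²Δλ²) = 5961.1 nmi
Excess = 5961.1 − 5719.7 = 241.4 ≈ 241 nmi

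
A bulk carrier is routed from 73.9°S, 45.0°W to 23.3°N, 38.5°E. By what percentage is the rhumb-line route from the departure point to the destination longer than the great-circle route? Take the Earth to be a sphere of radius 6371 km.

3.2%

Great circle: σ = 1.9296 rad → d_gc = Rσ = 12293.8 km
Rhumb: Δφ = +1.6965, Δλ = +1.4573, Δψ = +2.3743, q = Δφ/Δψ = 0.7145 → d_rh = R√(Δφ²+q²Δλ²) = 12681.7 km
Excess = (12681.7 − 12293.8) / 12293.8 = 387.9 / 12293.8 = 3.16% ≈ 3.2%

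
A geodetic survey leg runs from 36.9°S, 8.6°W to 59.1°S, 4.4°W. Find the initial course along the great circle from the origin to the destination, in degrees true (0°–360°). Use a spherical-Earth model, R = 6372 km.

174.3°

N = sin Δλ·cos φ₂ = +0.0376;  D = cos φ₁ sin φ₂ − sin φ₁ cos φ₂ cos Δλ = -0.3787
initial course = atan2(N, D) = 174.33°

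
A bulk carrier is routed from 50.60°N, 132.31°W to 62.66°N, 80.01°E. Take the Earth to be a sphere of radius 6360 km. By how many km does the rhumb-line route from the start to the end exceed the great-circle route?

1930 km

Great circle: cos σ = sin φ₁ sin φ₂ + cos φ₁ cos φ₂ cos Δλ,  σ = 1.1151 rad → d_gc = 7092.2 km
Rhumb line: Δψ = +0.3867, q = Δφ/Δψ = 0.5443, d_rh = R√(Δφ²+q²Δλ²) = 9022.4 km
Excess = 9022.4 − 7092.2 = 1930.2 ≈ 1930 km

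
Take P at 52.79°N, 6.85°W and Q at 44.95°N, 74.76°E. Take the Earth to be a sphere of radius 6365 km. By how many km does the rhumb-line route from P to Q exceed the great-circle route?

310 km

Great circle: cos σ = sin φ₁ sin φ₂ + cos φ₁ cos φ₂ cos Δλ,  σ = 0.8955 rad → d_gc = 5700.0 km
Rhumb line: Δψ = -0.2086, q = Δφ/Δψ = 0.6559, d_rh = R√(Δφ²+q²Δλ²) = 6009.9 km
Excess = 6009.9 − 5700.0 = 309.9 ≈ 310 km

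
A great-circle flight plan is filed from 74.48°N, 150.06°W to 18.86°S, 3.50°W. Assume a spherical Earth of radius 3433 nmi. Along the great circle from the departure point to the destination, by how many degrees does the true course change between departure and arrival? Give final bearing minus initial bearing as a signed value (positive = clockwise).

+132.3°

At departure: θ₁ = atan2(sin Δλ cos φ₂, cos φ₁ sin φ₂ − sin φ₁ cos φ₂ cos Δλ) = 37.71°
At arrival: θ₂ = atan2(sin Δλ cos φ₁, −cos φ₂ sin φ₁ + sin φ₂ cos φ₁ cos Δλ) = 170.04°
Δθ = θ₂ − θ₁ = +132.3°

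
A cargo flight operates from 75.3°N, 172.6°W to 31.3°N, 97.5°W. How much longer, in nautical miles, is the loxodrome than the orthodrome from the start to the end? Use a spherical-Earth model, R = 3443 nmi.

171 nmi

Great circle: cos σ = sin φ₁ sin φ₂ + cos φ₁ cos φ₂ cos Δλ,  σ = 0.9785 rad → d_gc = 3369.0 nmi
Rhumb line: Δψ = -1.4723, q = Δφ/Δψ = 0.5216, d_rh = R√(Δφ²+q²Δλ²) = 3540.0 nmi
Excess = 3540.0 − 3369.0 = 171.0 ≈ 171 nmi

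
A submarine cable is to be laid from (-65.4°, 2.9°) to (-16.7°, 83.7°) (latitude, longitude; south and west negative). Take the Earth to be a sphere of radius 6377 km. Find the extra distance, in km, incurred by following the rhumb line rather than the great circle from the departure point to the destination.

350 km

Great circle: cos σ = sin φ₁ sin φ₂ + cos φ₁ cos φ₂ cos Δλ,  σ = 1.2398 rad → d_gc = 7905.9 km
Rhumb line: Δψ = +1.2274, q = Δφ/Δψ = 0.6925, d_rh = R√(Δφ²+q²Δλ²) = 8256.1 km
Excess = 8256.1 − 7905.9 = 350.2 ≈ 350 km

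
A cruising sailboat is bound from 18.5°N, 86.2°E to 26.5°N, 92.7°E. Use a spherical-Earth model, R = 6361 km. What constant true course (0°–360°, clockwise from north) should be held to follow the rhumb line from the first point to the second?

36.9°

Δψ = ln[tan(π/4+φ₂/2)/tan(π/4+φ₁/2)] = +0.1513
Δλ = +0.1134 rad (taken the short way round)
course = atan2(Δλ, Δψ) = 36.86°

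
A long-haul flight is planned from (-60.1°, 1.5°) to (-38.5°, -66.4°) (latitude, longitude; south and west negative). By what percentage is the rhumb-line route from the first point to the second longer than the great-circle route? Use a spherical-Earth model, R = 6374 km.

3.7%

Great circle: σ = 0.8142 rad → d_gc = Rσ = 5189.9 km
Rhumb: Δφ = +0.3770, Δλ = -1.1851, Δψ = +0.5914, q = Δφ/Δψ = 0.6375 → d_rh = R√(Δφ²+q²Δλ²) = 5381.8 km
Excess = (5381.8 − 5189.9) / 5189.9 = 191.9 / 5189.9 = 3.70% ≈ 3.7%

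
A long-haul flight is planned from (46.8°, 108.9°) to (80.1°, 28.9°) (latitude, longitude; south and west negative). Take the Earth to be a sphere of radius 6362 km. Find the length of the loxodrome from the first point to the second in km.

Δψ = ln[tan(π/4+φ₂/2)/tan(π/4+φ₁/2)] = +1.5198;  Δφ = +0.5812 rad,  Δλ = -1.3963 rad
q = Δφ/Δψ = 0.3824
d = R·√(Δφ² + q²Δλ²) = 6362·0.78923 = 5021 km

5021 km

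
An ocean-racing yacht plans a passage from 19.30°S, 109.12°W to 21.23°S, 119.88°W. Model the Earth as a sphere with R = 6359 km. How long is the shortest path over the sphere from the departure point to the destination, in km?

Haversine: a = sin²(Δφ/2)+cos φ₁ cos φ₂ sin²(Δλ/2) = 0.00802;  σ = 2·atan2(√a,√(1−a))
σ = 10.274° → d = Rσ = 6359·0.17932 = 1140 km

1140 km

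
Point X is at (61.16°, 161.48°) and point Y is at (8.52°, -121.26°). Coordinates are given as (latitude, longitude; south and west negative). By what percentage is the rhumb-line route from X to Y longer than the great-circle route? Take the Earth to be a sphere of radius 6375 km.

Great circle: σ = 1.3336 rad → d_gc = Rσ = 8501.7 km
Rhumb: Δφ = -0.9187, Δλ = +1.3484, Δψ = -1.2089, q = Δφ/Δψ = 0.7600 → d_rh = R√(Δφ²+q²Δλ²) = 8774.0 km
Excess = (8774.0 − 8501.7) / 8501.7 = 272.3 / 8501.7 = 3.20% ≈ 3.2%

3.2%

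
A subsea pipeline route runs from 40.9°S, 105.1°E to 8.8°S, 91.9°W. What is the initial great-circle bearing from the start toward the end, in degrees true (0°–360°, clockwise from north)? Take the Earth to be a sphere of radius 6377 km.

θ = atan2( sin Δλ·cos φ₂ ,  cos φ₁ sin φ₂ − sin φ₁ cos φ₂ cos Δλ )
  = atan2(+0.2889, -0.7344) = 158.52°

158.5°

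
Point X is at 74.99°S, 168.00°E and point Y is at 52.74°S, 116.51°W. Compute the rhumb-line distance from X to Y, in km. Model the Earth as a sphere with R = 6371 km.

4261 km

Δψ = ln[tan(π/4+φ₂/2)/tan(π/4+φ₁/2)] = +0.9396;  Δφ = +0.3883 rad,  Δλ = +1.3175 rad
q = Δφ/Δψ = 0.4133
d = R·√(Δφ² + q²Δλ²) = 6371·0.66883 = 4261 km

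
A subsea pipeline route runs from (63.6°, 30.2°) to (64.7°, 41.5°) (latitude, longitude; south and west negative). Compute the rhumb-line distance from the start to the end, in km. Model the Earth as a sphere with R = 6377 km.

Rhumb course C = atan2(Δλ, Δψ) with Δψ = ln[tan(π/4+φ₂/2)/tan(π/4+φ₁/2)] = +0.0440, Δλ = +0.1972 → C = 77.41°
d = R·|Δφ| / |cos C| = 6377·0.01920 / 0.21793 = 562 km

562 km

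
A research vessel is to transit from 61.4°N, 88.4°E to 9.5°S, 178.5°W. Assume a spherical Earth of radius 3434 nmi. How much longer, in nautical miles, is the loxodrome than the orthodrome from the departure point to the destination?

209 nmi

Great circle: cos σ = sin φ₁ sin φ₂ + cos φ₁ cos φ₂ cos Δλ,  σ = 1.7421 rad → d_gc = 5982.3 nmi
Rhumb line: Δψ = -1.5335, q = Δφ/Δψ = 0.8070, d_rh = R√(Δφ²+q²Δλ²) = 6191.3 nmi
Excess = 6191.3 − 5982.3 = 209.0 ≈ 209 nmi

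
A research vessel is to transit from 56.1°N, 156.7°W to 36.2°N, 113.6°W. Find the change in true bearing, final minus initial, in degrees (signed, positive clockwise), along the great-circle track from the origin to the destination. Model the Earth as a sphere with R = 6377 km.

At departure: θ₁ = atan2(sin Δλ cos φ₂, cos φ₁ sin φ₂ − sin φ₁ cos φ₂ cos Δλ) = 106.15°
At arrival: θ₂ = atan2(sin Δλ cos φ₁, −cos φ₂ sin φ₁ + sin φ₂ cos φ₁ cos Δλ) = 138.40°
Δθ = θ₂ − θ₁ = +32.3°

+32.3°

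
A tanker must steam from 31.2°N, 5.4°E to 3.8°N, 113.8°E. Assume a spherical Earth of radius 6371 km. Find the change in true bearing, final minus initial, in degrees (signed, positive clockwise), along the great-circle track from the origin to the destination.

+46.5°

At departure: θ₁ = atan2(sin Δλ cos φ₂, cos φ₁ sin φ₂ − sin φ₁ cos φ₂ cos Δλ) = 76.93°
At arrival: θ₂ = atan2(sin Δλ cos φ₁, −cos φ₂ sin φ₁ + sin φ₂ cos φ₁ cos Δλ) = 123.38°
Δθ = θ₂ − θ₁ = +46.5°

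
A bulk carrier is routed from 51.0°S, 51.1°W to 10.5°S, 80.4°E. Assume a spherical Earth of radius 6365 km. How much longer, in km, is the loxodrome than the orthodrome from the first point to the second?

Great circle: cos σ = sin φ₁ sin φ₂ + cos φ₁ cos φ₂ cos Δλ,  σ = 1.8425 rad → d_gc = 11727.7 km
Rhumb line: Δψ = +0.8538, q = Δφ/Δψ = 0.8279, d_rh = R√(Δφ²+q²Δλ²) = 12903.6 km
Excess = 12903.6 − 11727.7 = 1175.9 ≈ 1176 km

1176 km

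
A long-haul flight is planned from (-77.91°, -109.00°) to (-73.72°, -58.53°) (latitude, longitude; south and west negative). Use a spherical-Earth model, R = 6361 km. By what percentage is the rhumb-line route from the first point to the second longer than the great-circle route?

Great circle: σ = 0.2196 rad → d_gc = Rσ = 1396.9 km
Rhumb: Δφ = +0.0731, Δλ = +0.8809, Δψ = +0.3006, q = Δφ/Δψ = 0.2433 → d_rh = R√(Δφ²+q²Δλ²) = 1440.3 km
Excess = (1440.3 − 1396.9) / 1396.9 = 43.4 / 1396.9 = 3.11% ≈ 3.1%

3.1%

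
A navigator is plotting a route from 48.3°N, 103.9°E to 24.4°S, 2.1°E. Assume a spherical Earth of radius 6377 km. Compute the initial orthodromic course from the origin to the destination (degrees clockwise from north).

N = sin Δλ·cos φ₂ = -0.8914;  D = cos φ₁ sin φ₂ − sin φ₁ cos φ₂ cos Δλ = -0.1358
initial course = atan2(N, D) = 261.34°

261.3°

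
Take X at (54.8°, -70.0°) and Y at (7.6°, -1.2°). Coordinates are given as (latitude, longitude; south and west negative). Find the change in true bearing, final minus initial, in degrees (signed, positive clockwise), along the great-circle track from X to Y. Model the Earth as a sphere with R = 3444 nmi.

+42.3°

Initial bearing θ₁ = atan2(sin Δλ cos φ₂, cos φ₁ sin φ₂ − sin φ₁ cos φ₂ cos Δλ) = 103.19°
Final bearing θ₂ = (initial bearing from the destination back to the start) + 180° = 145.52°
Δθ = θ₂ − θ₁ = +42.3°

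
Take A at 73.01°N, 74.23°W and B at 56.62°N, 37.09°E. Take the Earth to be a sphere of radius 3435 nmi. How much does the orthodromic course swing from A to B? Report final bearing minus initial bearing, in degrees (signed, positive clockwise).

At departure: θ₁ = atan2(sin Δλ cos φ₂, cos φ₁ sin φ₂ − sin φ₁ cos φ₂ cos Δλ) = 49.66°
At arrival: θ₂ = atan2(sin Δλ cos φ₁, −cos φ₂ sin φ₁ + sin φ₂ cos φ₁ cos Δλ) = 156.12°
Δθ = θ₂ − θ₁ = +106.5°

+106.5°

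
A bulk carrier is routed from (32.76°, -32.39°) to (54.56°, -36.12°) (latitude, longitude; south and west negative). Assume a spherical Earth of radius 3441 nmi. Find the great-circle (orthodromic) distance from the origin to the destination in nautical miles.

cos σ = sin φ₁ sin φ₂ + cos φ₁ cos φ₂ cos Δλ
      = sin(32.76°)sin(54.56°) + cos(32.76°)cos(54.56°)cos(-3.73°) = 0.9275
σ = 21.959° → d = Rσ = 3441·0.38325 = 1319 nmi

1319 nmi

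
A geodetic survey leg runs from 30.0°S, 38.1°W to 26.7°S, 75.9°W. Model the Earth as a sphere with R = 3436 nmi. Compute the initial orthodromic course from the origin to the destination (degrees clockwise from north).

266.2°

θ = atan2( sin Δλ·cos φ₂ ,  cos φ₁ sin φ₂ − sin φ₁ cos φ₂ cos Δλ )
  = atan2(-0.5476, -0.0362) = 266.22°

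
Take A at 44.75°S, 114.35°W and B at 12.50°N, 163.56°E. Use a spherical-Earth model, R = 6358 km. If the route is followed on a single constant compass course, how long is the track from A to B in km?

10461 km

Δψ = ln[tan(π/4+φ₂/2)/tan(π/4+φ₁/2)] = +1.0951;  Δφ = +0.9992 rad,  Δλ = -1.4327 rad
q = Δφ/Δψ = 0.9124
d = R·√(Δφ² + q²Δλ²) = 6358·1.64538 = 10461 km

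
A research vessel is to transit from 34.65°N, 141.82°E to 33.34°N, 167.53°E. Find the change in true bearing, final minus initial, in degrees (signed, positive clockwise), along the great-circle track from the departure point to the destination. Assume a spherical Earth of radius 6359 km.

+14.5°

Initial bearing θ₁ = atan2(sin Δλ cos φ₂, cos φ₁ sin φ₂ − sin φ₁ cos φ₂ cos Δλ) = 86.19°
Final bearing θ₂ = (initial bearing from the destination back to the start) + 180° = 100.73°
Δθ = θ₂ − θ₁ = +14.5°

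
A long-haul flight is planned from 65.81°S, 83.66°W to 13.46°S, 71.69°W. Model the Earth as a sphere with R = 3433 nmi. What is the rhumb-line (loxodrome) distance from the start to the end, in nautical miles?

Δψ = ln[tan(π/4+φ₂/2)/tan(π/4+φ₁/2)] = +1.3033;  Δφ = +0.9137 rad,  Δλ = +0.2089 rad
q = Δφ/Δψ = 0.7010
d = R·√(Δφ² + q²Δλ²) = 3433·0.92534 = 3177 nmi

3177 nmi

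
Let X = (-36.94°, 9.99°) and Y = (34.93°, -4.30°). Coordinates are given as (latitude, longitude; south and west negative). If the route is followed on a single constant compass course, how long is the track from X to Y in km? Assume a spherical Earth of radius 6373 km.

8130 km

Δψ = ln[tan(π/4+φ₂/2)/tan(π/4+φ₁/2)] = +1.3460;  Δφ = +1.2544 rad,  Δλ = -0.2494 rad
q = Δφ/Δψ = 0.9319
d = R·√(Δφ² + q²Δλ²) = 6373·1.27572 = 8130 km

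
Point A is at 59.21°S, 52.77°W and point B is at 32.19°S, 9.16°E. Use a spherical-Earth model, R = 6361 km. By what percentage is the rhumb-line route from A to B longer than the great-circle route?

Great circle: σ = 0.8480 rad → d_gc = Rσ = 5394.1 km
Rhumb: Δφ = +0.4716, Δλ = +1.0809, Δψ = +0.6958, q = Δφ/Δψ = 0.6778 → d_rh = R√(Δφ²+q²Δλ²) = 5542.2 km
Excess = (5542.2 − 5394.1) / 5394.1 = 148.1 / 5394.1 = 2.746% ≈ 2.7%

2.7%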